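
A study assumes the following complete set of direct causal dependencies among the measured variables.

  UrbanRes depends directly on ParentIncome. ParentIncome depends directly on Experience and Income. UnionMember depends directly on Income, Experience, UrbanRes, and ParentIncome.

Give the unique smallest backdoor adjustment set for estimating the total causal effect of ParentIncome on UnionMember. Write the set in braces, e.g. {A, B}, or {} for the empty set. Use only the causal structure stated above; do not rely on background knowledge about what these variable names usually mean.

{Experience, Income}

Variables eligible for adjustment (non-descendants of ParentIncome, excluding ParentIncome and UnionMember): {Experience, Income}.
Backdoor paths from ParentIncome to UnionMember:
  P1: ParentIncome <- Experience -> UnionMember
  P2: ParentIncome <- Income -> UnionMember
The empty set is not sufficient: P1 (ParentIncome <- Experience -> UnionMember) has no collider blocking it and no conditioned non-collider, so it is open.
Try {Experience, Income}:
  P1: blocked at fork node Experience ∈ conditioning set.
  P2: blocked at fork node Income ∈ conditioning set.
{Experience, Income} contains no descendant of ParentIncome and blocks every backdoor path.
Every element of {Experience, Income} is needed (dropping Experience leaves P1 open; dropping Income leaves P2 open), so no proper subset is valid.
Among all size-2 subsets of the eligible variables, only {Experience, Income} blocks every backdoor path, so it is the unique smallest valid adjustment set.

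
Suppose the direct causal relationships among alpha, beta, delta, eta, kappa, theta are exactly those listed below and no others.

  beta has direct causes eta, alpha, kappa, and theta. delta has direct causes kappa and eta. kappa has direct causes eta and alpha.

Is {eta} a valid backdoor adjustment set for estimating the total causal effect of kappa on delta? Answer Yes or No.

Yes

Backdoor paths from kappa to delta (paths whose first edge points into kappa):
  P1: kappa <- eta -> delta
  P2: kappa <- alpha -> beta <- eta -> delta
Condition 1 (no descendant of kappa in the set): holds — descendants of kappa are {beta, delta}; none are in {eta}.
Condition 2 (every backdoor path blocked by {eta}):
  P1: blocked at fork node eta ∈ conditioning set.
  P2: blocked at collider beta (neither it nor any descendant is in the conditioning set).
{eta} satisfies the backdoor criterion.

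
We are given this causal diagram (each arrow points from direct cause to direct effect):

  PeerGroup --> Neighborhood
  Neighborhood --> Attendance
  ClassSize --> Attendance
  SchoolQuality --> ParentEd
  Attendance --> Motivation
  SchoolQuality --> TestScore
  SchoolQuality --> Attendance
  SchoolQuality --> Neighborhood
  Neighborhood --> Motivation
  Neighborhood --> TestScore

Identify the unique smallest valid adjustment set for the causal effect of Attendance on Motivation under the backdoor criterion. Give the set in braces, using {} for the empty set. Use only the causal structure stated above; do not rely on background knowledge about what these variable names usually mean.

{Neighborhood}

Variables eligible for adjustment (non-descendants of Attendance, excluding Attendance and Motivation): {ClassSize, Neighborhood, ParentEd, PeerGroup, SchoolQuality, TestScore}.
Backdoor paths from Attendance to Motivation:
  P1: Attendance <- SchoolQuality -> Neighborhood -> Motivation
  P2: Attendance <- SchoolQuality -> TestScore <- Neighborhood -> Motivation
  P3: Attendance <- Neighborhood -> Motivation
The empty set is not sufficient: P1 (Attendance <- SchoolQuality -> Neighborhood -> Motivation) has no collider blocking it and no conditioned non-collider, so it is open.
Try {Neighborhood}:
  P1: blocked at chain node Neighborhood ∈ conditioning set.
  P2: blocked at collider TestScore (neither it nor any descendant is in the conditioning set).
  P3: blocked at fork node Neighborhood ∈ conditioning set.
{Neighborhood} contains no descendant of Attendance and blocks every backdoor path.
No other singleton works — e.g. {SchoolQuality} leaves P3 open — so {Neighborhood} is the unique smallest valid adjustment set.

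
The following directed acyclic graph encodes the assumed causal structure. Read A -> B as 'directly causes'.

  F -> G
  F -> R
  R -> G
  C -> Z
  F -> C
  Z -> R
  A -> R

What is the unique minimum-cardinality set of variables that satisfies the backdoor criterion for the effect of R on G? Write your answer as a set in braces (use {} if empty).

{F}

Variables eligible for adjustment (non-descendants of R, excluding R and G): {A, C, F, Z}.
Backdoor paths from R to G:
  P1: R <- F -> G
  P2: R <- Z <- C <- F -> G
The empty set is not sufficient: P1 (R <- F -> G) has no collider blocking it and no conditioned non-collider, so it is open.
Try {F}:
  P1: blocked at fork node F ∈ conditioning set.
  P2: blocked at fork node F ∈ conditioning set.
{F} contains no descendant of R and blocks every backdoor path.
No other singleton works — e.g. {A} leaves P1 open — so {F} is the unique smallest valid adjustment set.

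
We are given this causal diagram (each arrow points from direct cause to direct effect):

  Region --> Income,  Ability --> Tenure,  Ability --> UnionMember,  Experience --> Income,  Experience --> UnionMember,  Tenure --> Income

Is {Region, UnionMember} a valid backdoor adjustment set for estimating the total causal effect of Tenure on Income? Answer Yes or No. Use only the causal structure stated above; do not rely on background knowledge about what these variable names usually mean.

Backdoor paths from Tenure to Income (paths whose first edge points into Tenure):
  P1: Tenure <- Ability -> UnionMember <- Experience -> Income
Condition 1 (no descendant of Tenure in the set): holds — descendants of Tenure are {Income}; none are in {Region, UnionMember}.
Condition 2 (every backdoor path blocked by {Region, UnionMember}):
  P1: open — collider(s) UnionMember are conditioned on (or have a conditioned descendant) and no non-collider on the path is in the set.
{Region, UnionMember} does not satisfy the backdoor criterion.

No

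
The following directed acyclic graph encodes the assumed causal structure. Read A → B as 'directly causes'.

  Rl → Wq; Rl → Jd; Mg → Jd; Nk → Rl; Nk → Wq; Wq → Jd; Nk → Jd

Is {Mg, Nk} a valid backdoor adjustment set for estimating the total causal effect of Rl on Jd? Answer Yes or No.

Backdoor paths from Rl to Jd (paths whose first edge points into Rl):
  P1: Rl <- Nk -> Wq -> Jd
  P2: Rl <- Nk -> Jd
Condition 1 (no descendant of Rl in the set): holds — descendants of Rl are {Jd, Wq}; none are in {Mg, Nk}.
Condition 2 (every backdoor path blocked by {Mg, Nk}):
  P1: blocked at fork node Nk ∈ conditioning set.
  P2: blocked at fork node Nk ∈ conditioning set.
{Mg, Nk} satisfies the backdoor criterion.

Yes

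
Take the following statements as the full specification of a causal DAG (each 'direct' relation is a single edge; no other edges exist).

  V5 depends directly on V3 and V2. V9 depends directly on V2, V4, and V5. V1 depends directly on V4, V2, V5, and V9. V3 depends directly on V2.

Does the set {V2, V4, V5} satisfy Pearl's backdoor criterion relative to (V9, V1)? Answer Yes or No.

Backdoor paths from V9 to V1 (paths whose first edge points into V9):
  P1: V9 <- V4 -> V1
  P2: V9 <- V2 -> V3 -> V5 -> V1
  P3: V9 <- V2 -> V5 -> V1
  P4: V9 <- V2 -> V1
  P5: V9 <- V5 <- V2 -> V1
  P6: V9 <- V5 <- V3 <- V2 -> V1
  P7: V9 <- V5 -> V1
Condition 1 (no descendant of V9 in the set): holds — descendants of V9 are {V1}; none are in {V2, V4, V5}.
Condition 2 (every backdoor path blocked by {V2, V4, V5}):
  P1: blocked at fork node V4 ∈ conditioning set.
  P2: blocked at fork node V2 ∈ conditioning set.
  P3: blocked at fork node V2 ∈ conditioning set.
  P4: blocked at fork node V2 ∈ conditioning set.
  P5: blocked at chain node V5 ∈ conditioning set.
  P6: blocked at chain node V5 ∈ conditioning set.
  P7: blocked at fork node V5 ∈ conditioning set.
{V2, V4, V5} satisfies the backdoor criterion.

Yes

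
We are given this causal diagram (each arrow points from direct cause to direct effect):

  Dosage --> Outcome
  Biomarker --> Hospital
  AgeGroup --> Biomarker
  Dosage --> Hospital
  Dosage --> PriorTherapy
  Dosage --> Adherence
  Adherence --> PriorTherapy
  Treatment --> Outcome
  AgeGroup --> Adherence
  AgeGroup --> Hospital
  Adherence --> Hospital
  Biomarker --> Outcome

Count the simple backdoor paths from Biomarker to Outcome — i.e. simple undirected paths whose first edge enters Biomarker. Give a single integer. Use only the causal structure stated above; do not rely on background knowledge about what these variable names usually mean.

6

A backdoor path from Biomarker to Outcome is any simple undirected path whose first edge points into Biomarker (i.e. leaves Biomarker via a parent).
Parents of Biomarker: {AgeGroup}.
Enumerating:
  P1: Biomarker <- AgeGroup -> Adherence <- Dosage -> Outcome
  P2: Biomarker <- AgeGroup -> Adherence -> PriorTherapy <- Dosage -> Outcome
  P3: Biomarker <- AgeGroup -> Adherence -> Hospital <- Dosage -> Outcome
  P4: Biomarker <- AgeGroup -> Hospital <- Dosage -> Outcome
  P5: Biomarker <- AgeGroup -> Hospital <- Adherence <- Dosage -> Outcome
  P6: Biomarker <- AgeGroup -> Hospital <- Adherence -> PriorTherapy <- Dosage -> Outcome
That exhausts the simple backdoor paths. Count: 6.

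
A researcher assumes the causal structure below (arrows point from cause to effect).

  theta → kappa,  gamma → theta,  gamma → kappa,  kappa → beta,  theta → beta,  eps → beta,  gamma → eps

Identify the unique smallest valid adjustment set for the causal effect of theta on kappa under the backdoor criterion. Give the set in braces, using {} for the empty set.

{gamma}

Variables eligible for adjustment (non-descendants of theta, excluding theta and kappa): {eps, gamma}.
Backdoor paths from theta to kappa:
  P1: theta <- gamma -> eps -> beta <- kappa
  P2: theta <- gamma -> kappa
The empty set is not sufficient: P2 (theta <- gamma -> kappa) has no collider blocking it and no conditioned non-collider, so it is open.
Try {gamma}:
  P1: blocked at fork node gamma ∈ conditioning set.
  P2: blocked at fork node gamma ∈ conditioning set.
{gamma} contains no descendant of theta and blocks every backdoor path.
No other singleton works — e.g. {eps} leaves P2 open — so {gamma} is the unique smallest valid adjustment set.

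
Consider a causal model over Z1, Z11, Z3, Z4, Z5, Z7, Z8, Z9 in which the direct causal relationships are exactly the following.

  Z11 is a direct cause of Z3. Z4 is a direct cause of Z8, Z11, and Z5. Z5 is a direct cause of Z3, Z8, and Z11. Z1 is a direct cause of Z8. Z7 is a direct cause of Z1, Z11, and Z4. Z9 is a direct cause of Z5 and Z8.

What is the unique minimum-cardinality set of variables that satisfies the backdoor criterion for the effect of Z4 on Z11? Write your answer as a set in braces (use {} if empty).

Variables eligible for adjustment (non-descendants of Z4, excluding Z4 and Z11): {Z1, Z7, Z9}.
Backdoor paths from Z4 to Z11:
  P1: Z4 <- Z7 -> Z1 -> Z8 <- Z9 -> Z5 -> Z11
  P2: Z4 <- Z7 -> Z1 -> Z8 <- Z9 -> Z5 -> Z3 <- Z11
  P3: Z4 <- Z7 -> Z1 -> Z8 <- Z5 -> Z11
  P4: Z4 <- Z7 -> Z1 -> Z8 <- Z5 -> Z3 <- Z11
  P5: Z4 <- Z7 -> Z11
The empty set is not sufficient: P5 (Z4 <- Z7 -> Z11) has no collider blocking it and no conditioned non-collider, so it is open.
Try {Z7}:
  P1: blocked at fork node Z7 ∈ conditioning set.
  P2: blocked at fork node Z7 ∈ conditioning set.
  P3: blocked at fork node Z7 ∈ conditioning set.
  P4: blocked at fork node Z7 ∈ conditioning set.
  P5: blocked at fork node Z7 ∈ conditioning set.
{Z7} contains no descendant of Z4 and blocks every backdoor path.
No other singleton works — e.g. {Z1} leaves P5 open — so {Z7} is the unique smallest valid adjustment set.

{Z7}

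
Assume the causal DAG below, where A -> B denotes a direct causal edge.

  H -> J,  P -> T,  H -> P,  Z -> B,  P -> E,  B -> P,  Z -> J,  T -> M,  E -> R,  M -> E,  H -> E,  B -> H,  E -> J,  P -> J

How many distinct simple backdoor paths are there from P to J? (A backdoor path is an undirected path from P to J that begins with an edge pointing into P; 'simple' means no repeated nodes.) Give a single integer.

A backdoor path from P to J is any simple undirected path whose first edge points into P (i.e. leaves P via a parent).
Parents of P: {B, H}.
Enumerating:
  P1: P <- B <- Z -> J
  P2: P <- B -> H -> E -> J
  P3: P <- B -> H -> J
  P4: P <- H <- B <- Z -> J
  P5: P <- H -> E -> J
  P6: P <- H -> J
That exhausts the simple backdoor paths. Count: 6.

6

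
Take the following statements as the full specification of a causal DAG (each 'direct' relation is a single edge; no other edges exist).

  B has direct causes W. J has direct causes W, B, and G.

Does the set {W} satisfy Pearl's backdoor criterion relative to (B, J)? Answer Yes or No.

Yes

Backdoor paths from B to J (paths whose first edge points into B):
  P1: B <- W -> J
Condition 1 (no descendant of B in the set): holds — descendants of B are {J}; none are in {W}.
Condition 2 (every backdoor path blocked by {W}):
  P1: blocked at fork node W ∈ conditioning set.
{W} satisfies the backdoor criterion.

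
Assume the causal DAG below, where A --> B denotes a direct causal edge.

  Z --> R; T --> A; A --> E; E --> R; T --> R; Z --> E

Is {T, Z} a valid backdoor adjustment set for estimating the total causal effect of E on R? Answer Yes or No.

Backdoor paths from E to R (paths whose first edge points into E):
  P1: E <- Z -> R
  P2: E <- A <- T -> R
Condition 1 (no descendant of E in the set): holds — descendants of E are {R}; none are in {T, Z}.
Condition 2 (every backdoor path blocked by {T, Z}):
  P1: blocked at fork node Z ∈ conditioning set.
  P2: blocked at fork node T ∈ conditioning set.
{T, Z} satisfies the backdoor criterion.

Yes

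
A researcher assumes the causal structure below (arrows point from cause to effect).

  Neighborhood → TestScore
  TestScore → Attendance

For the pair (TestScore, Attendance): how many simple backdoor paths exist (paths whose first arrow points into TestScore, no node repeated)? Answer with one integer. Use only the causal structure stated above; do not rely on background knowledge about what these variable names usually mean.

A backdoor path from TestScore to Attendance is any simple undirected path whose first edge points into TestScore (i.e. leaves TestScore via a parent).
Parents of TestScore: {Neighborhood}.
No simple path from any parent of TestScore reaches Attendance without revisiting TestScore, so there are no backdoor paths.

0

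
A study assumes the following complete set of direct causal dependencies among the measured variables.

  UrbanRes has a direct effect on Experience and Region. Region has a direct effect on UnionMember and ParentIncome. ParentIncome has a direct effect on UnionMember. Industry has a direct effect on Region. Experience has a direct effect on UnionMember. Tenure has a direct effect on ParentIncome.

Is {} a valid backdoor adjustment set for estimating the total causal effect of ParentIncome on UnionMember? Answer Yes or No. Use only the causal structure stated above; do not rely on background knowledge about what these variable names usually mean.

No

Backdoor paths from ParentIncome to UnionMember (paths whose first edge points into ParentIncome):
  P1: ParentIncome <- Region <- UrbanRes -> Experience -> UnionMember
  P2: ParentIncome <- Region -> UnionMember
Condition 1 (no descendant of ParentIncome in the set): holds — descendants of ParentIncome are {UnionMember}; none are in {}.
Condition 2 (every backdoor path blocked by {}):
  P1: open — no interior node is in the conditioning set.
  P2: open — no interior node is in the conditioning set.
{} does not satisfy the backdoor criterion.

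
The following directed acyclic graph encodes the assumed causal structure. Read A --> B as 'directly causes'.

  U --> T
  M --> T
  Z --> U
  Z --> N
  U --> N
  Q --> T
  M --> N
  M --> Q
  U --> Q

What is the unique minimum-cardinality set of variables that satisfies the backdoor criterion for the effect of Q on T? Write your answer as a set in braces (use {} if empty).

Variables eligible for adjustment (non-descendants of Q, excluding Q and T): {M, N, U, Z}.
Backdoor paths from Q to T:
  P1: Q <- M -> N <- Z -> U -> T
  P2: Q <- M -> N <- U -> T
  P3: Q <- M -> T
  P4: Q <- U <- Z -> N <- M -> T
  P5: Q <- U -> N <- M -> T
  P6: Q <- U -> T
The empty set is not sufficient: P3 (Q <- M -> T) has no collider blocking it and no conditioned non-collider, so it is open.
Try {M, U}:
  P1: blocked at fork node M ∈ conditioning set.
  P2: blocked at fork node M ∈ conditioning set.
  P3: blocked at fork node M ∈ conditioning set.
  P4: blocked at chain node U ∈ conditioning set.
  P5: blocked at fork node U ∈ conditioning set.
  P6: blocked at fork node U ∈ conditioning set.
{M, U} contains no descendant of Q and blocks every backdoor path.
Every element of {M, U} is needed (dropping M leaves P3 open; dropping U leaves P6 open), so no proper subset is valid.
Among all size-2 subsets of the eligible variables, only {M, U} blocks every backdoor path, so it is the unique smallest valid adjustment set.

{M, U}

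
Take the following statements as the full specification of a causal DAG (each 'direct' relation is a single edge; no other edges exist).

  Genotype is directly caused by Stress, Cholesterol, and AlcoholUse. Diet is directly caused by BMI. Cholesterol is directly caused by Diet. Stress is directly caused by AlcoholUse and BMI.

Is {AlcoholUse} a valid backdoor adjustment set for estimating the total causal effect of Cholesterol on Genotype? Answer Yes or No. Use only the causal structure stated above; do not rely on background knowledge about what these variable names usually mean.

No

Backdoor paths from Cholesterol to Genotype (paths whose first edge points into Cholesterol):
  P1: Cholesterol <- Diet <- BMI -> Stress <- AlcoholUse -> Genotype
  P2: Cholesterol <- Diet <- BMI -> Stress -> Genotype
Condition 1 (no descendant of Cholesterol in the set): holds — descendants of Cholesterol are {Genotype}; none are in {AlcoholUse}.
Condition 2 (every backdoor path blocked by {AlcoholUse}):
  P1: blocked at collider Stress (neither it nor any descendant is in the conditioning set).
  P2: open — no interior node is in the conditioning set.
{AlcoholUse} does not satisfy the backdoor criterion.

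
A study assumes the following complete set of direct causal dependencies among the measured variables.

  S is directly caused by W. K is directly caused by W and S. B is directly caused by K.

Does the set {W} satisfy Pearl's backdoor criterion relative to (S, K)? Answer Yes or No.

Backdoor paths from S to K (paths whose first edge points into S):
  P1: S <- W -> K
Condition 1 (no descendant of S in the set): holds — descendants of S are {B, K}; none are in {W}.
Condition 2 (every backdoor path blocked by {W}):
  P1: blocked at fork node W ∈ conditioning set.
{W} satisfies the backdoor criterion.

Yes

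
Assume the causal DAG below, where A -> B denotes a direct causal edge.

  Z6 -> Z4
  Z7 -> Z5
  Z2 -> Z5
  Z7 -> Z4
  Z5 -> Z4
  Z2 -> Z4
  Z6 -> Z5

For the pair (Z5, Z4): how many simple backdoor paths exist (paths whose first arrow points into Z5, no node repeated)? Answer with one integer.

3

A backdoor path from Z5 to Z4 is any simple undirected path whose first edge points into Z5 (i.e. leaves Z5 via a parent).
Parents of Z5: {Z2, Z6, Z7}.
Enumerating:
  P1: Z5 <- Z7 -> Z4
  P2: Z5 <- Z2 -> Z4
  P3: Z5 <- Z6 -> Z4
That exhausts the simple backdoor paths. Count: 3.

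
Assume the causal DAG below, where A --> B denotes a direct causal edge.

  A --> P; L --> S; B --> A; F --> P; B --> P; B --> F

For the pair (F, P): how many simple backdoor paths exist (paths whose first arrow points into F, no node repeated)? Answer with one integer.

A backdoor path from F to P is any simple undirected path whose first edge points into F (i.e. leaves F via a parent).
Parents of F: {B}.
Enumerating:
  P1: F <- B -> A -> P
  P2: F <- B -> P
That exhausts the simple backdoor paths. Count: 2.

2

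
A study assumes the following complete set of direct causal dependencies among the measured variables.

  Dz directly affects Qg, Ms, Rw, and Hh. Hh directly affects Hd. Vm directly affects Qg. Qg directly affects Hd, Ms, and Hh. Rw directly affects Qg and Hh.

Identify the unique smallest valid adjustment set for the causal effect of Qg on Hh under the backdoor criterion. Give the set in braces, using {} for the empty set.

Variables eligible for adjustment (non-descendants of Qg, excluding Qg and Hh): {Dz, Rw, Vm}.
Backdoor paths from Qg to Hh:
  P1: Qg <- Dz -> Rw -> Hh
  P2: Qg <- Dz -> Hh
  P3: Qg <- Rw <- Dz -> Hh
  P4: Qg <- Rw -> Hh
The empty set is not sufficient: P1 (Qg <- Dz -> Rw -> Hh) has no collider blocking it and no conditioned non-collider, so it is open.
Try {Dz, Rw}:
  P1: blocked at fork node Dz ∈ conditioning set.
  P2: blocked at fork node Dz ∈ conditioning set.
  P3: blocked at chain node Rw ∈ conditioning set.
  P4: blocked at fork node Rw ∈ conditioning set.
{Dz, Rw} contains no descendant of Qg and blocks every backdoor path.
Every element of {Dz, Rw} is needed (dropping Dz leaves P2 open; dropping Rw leaves P4 open), so no proper subset is valid.
Among all size-2 subsets of the eligible variables, only {Dz, Rw} blocks every backdoor path, so it is the unique smallest valid adjustment set.

{Dz, Rw}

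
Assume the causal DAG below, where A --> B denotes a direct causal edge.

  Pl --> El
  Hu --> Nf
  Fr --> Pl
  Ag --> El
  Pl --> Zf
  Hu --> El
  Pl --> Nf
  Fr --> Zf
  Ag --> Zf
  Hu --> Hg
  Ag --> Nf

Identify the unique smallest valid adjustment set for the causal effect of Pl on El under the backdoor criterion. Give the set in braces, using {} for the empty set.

{}

Variables eligible for adjustment (non-descendants of Pl, excluding Pl and El): {Ag, Fr, Hg, Hu}.
Backdoor paths from Pl to El:
  P1: Pl <- Fr -> Zf <- Ag -> Nf <- Hu -> El
  P2: Pl <- Fr -> Zf <- Ag -> El
Each backdoor path contains an unconditioned collider, so every path is already blocked with the empty conditioning set:
  P1: blocked at collider Zf (neither it nor any descendant is in the conditioning set).
  P2: blocked at collider Zf (neither it nor any descendant is in the conditioning set).
The empty set is therefore the unique smallest valid set.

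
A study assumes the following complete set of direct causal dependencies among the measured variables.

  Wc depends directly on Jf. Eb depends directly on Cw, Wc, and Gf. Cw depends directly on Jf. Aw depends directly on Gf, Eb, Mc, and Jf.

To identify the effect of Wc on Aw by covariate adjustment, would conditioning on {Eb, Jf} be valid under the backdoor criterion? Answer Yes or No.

Backdoor paths from Wc to Aw (paths whose first edge points into Wc):
  P1: Wc <- Jf -> Cw -> Eb <- Gf -> Aw
  P2: Wc <- Jf -> Cw -> Eb -> Aw
  P3: Wc <- Jf -> Aw
Condition 1 (no descendant of Wc in the set): FAILS — Eb is a descendant of Wc.
Condition 2 (every backdoor path blocked by {Eb, Jf}):
  P1: blocked at fork node Jf ∈ conditioning set.
  P2: blocked at fork node Jf ∈ conditioning set.
  P3: blocked at fork node Jf ∈ conditioning set.
{Eb, Jf} does not satisfy the backdoor criterion.

No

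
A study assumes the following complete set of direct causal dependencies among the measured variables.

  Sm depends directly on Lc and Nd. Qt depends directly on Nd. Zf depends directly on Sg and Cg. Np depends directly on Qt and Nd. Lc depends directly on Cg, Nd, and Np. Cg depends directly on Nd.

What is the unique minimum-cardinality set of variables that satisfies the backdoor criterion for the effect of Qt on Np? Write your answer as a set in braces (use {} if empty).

Variables eligible for adjustment (non-descendants of Qt, excluding Qt and Np): {Cg, Nd, Sg, Zf}.
Backdoor paths from Qt to Np:
  P1: Qt <- Nd -> Cg -> Lc <- Np
  P2: Qt <- Nd -> Np
  P3: Qt <- Nd -> Lc <- Np
  P4: Qt <- Nd -> Sm <- Lc <- Np
The empty set is not sufficient: P2 (Qt <- Nd -> Np) has no collider blocking it and no conditioned non-collider, so it is open.
Try {Nd}:
  P1: blocked at fork node Nd ∈ conditioning set.
  P2: blocked at fork node Nd ∈ conditioning set.
  P3: blocked at fork node Nd ∈ conditioning set.
  P4: blocked at fork node Nd ∈ conditioning set.
{Nd} contains no descendant of Qt and blocks every backdoor path.
No other singleton works — e.g. {Sg} leaves P2 open — so {Nd} is the unique smallest valid adjustment set.

{Nd}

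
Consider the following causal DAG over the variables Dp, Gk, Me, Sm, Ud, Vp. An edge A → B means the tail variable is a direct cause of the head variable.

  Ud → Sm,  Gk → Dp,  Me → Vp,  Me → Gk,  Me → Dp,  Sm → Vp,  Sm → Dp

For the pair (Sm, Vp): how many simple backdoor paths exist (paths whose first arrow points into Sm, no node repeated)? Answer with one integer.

A backdoor path from Sm to Vp is any simple undirected path whose first edge points into Sm (i.e. leaves Sm via a parent).
Parents of Sm: {Ud}.
No simple path from any parent of Sm reaches Vp without revisiting Sm, so there are no backdoor paths.

0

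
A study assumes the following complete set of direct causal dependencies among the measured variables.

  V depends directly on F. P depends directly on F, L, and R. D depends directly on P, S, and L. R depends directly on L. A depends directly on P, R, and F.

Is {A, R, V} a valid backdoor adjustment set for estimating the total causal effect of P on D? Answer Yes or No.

Backdoor paths from P to D (paths whose first edge points into P):
  P1: P <- L -> D
  P2: P <- R <- L -> D
  P3: P <- F -> A <- R <- L -> D
Condition 1 (no descendant of P in the set): FAILS — A is a descendant of P.
Condition 2 (every backdoor path blocked by {A, R, V}):
  P1: open — no interior node is in the conditioning set.
  P2: blocked at chain node R ∈ conditioning set.
  P3: blocked at chain node R ∈ conditioning set.
{A, R, V} does not satisfy the backdoor criterion.

No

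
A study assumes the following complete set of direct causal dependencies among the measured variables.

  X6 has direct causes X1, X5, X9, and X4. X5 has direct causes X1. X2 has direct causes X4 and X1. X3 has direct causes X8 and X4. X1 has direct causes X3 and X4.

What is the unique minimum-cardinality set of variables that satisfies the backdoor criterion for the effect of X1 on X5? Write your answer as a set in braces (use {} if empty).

{}

Variables eligible for adjustment (non-descendants of X1, excluding X1 and X5): {X3, X4, X8, X9}.
Backdoor paths from X1 to X5:
  P1: X1 <- X4 -> X6 <- X5
  P2: X1 <- X3 <- X4 -> X6 <- X5
Each backdoor path contains an unconditioned collider, so every path is already blocked with the empty conditioning set:
  P1: blocked at collider X6 (neither it nor any descendant is in the conditioning set).
  P2: blocked at collider X6 (neither it nor any descendant is in the conditioning set).
The empty set is therefore the unique smallest valid set.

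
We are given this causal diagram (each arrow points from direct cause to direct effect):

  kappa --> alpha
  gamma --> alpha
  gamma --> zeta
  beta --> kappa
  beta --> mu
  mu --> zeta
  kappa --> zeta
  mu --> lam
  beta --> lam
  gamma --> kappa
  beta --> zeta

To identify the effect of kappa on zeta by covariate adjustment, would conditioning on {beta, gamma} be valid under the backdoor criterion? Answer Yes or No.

Yes

Backdoor paths from kappa to zeta (paths whose first edge points into kappa):
  P1: kappa <- beta -> mu -> zeta
  P2: kappa <- beta -> zeta
  P3: kappa <- beta -> lam <- mu -> zeta
  P4: kappa <- gamma -> zeta
Condition 1 (no descendant of kappa in the set): holds — descendants of kappa are {alpha, zeta}; none are in {beta, gamma}.
Condition 2 (every backdoor path blocked by {beta, gamma}):
  P1: blocked at fork node beta ∈ conditioning set.
  P2: blocked at fork node beta ∈ conditioning set.
  P3: blocked at fork node beta ∈ conditioning set.
  P4: blocked at fork node gamma ∈ conditioning set.
{beta, gamma} satisfies the backdoor criterion.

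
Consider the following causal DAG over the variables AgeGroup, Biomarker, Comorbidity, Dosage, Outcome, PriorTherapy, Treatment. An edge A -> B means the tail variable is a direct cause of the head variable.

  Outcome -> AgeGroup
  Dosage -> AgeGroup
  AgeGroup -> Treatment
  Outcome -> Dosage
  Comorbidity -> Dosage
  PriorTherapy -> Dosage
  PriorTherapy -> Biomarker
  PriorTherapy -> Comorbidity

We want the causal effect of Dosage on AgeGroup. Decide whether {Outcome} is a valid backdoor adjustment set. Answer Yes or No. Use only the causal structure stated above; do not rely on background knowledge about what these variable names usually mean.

Yes

Backdoor paths from Dosage to AgeGroup (paths whose first edge points into Dosage):
  P1: Dosage <- Outcome -> AgeGroup
Condition 1 (no descendant of Dosage in the set): holds — descendants of Dosage are {AgeGroup, Treatment}; none are in {Outcome}.
Condition 2 (every backdoor path blocked by {Outcome}):
  P1: blocked at fork node Outcome ∈ conditioning set.
{Outcome} satisfies the backdoor criterion.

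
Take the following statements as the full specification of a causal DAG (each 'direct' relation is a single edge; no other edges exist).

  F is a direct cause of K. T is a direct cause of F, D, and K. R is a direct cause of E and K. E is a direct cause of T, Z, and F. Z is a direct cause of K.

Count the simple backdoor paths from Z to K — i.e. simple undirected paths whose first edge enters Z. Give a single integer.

A backdoor path from Z to K is any simple undirected path whose first edge points into Z (i.e. leaves Z via a parent).
Parents of Z: {E}.
Enumerating:
  P1: Z <- E <- R -> K
  P2: Z <- E -> T -> F -> K
  P3: Z <- E -> T -> K
  P4: Z <- E -> F <- T -> K
  P5: Z <- E -> F -> K
That exhausts the simple backdoor paths. Count: 5.

5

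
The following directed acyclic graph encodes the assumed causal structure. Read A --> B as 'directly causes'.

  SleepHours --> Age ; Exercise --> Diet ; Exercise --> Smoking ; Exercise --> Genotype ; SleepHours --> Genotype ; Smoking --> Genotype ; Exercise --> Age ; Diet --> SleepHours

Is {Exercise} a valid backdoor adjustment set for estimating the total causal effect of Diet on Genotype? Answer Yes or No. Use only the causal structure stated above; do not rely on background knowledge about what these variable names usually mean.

Backdoor paths from Diet to Genotype (paths whose first edge points into Diet):
  P1: Diet <- Exercise -> Smoking -> Genotype
  P2: Diet <- Exercise -> Genotype
  P3: Diet <- Exercise -> Age <- SleepHours -> Genotype
Condition 1 (no descendant of Diet in the set): holds — descendants of Diet are {Age, Genotype, SleepHours}; none are in {Exercise}.
Condition 2 (every backdoor path blocked by {Exercise}):
  P1: blocked at fork node Exercise ∈ conditioning set.
  P2: blocked at fork node Exercise ∈ conditioning set.
  P3: blocked at fork node Exercise ∈ conditioning set.
{Exercise} satisfies the backdoor criterion.

Yes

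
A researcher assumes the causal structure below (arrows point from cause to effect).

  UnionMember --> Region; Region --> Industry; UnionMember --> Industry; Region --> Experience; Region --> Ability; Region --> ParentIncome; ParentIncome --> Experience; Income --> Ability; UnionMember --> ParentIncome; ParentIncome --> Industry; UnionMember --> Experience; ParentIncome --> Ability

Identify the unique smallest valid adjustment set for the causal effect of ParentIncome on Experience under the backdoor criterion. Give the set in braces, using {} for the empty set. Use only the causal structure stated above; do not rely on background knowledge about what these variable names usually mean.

{Region, UnionMember}

Variables eligible for adjustment (non-descendants of ParentIncome, excluding ParentIncome and Experience): {Income, Region, UnionMember}.
Backdoor paths from ParentIncome to Experience:
  P1: ParentIncome <- UnionMember -> Region -> Experience
  P2: ParentIncome <- UnionMember -> Experience
  P3: ParentIncome <- UnionMember -> Industry <- Region -> Experience
  P4: ParentIncome <- Region <- UnionMember -> Experience
  P5: ParentIncome <- Region -> Experience
  P6: ParentIncome <- Region -> Industry <- UnionMember -> Experience
The empty set is not sufficient: P1 (ParentIncome <- UnionMember -> Region -> Experience) has no collider blocking it and no conditioned non-collider, so it is open.
Try {Region, UnionMember}:
  P1: blocked at fork node UnionMember ∈ conditioning set.
  P2: blocked at fork node UnionMember ∈ conditioning set.
  P3: blocked at fork node UnionMember ∈ conditioning set.
  P4: blocked at chain node Region ∈ conditioning set.
  P5: blocked at fork node Region ∈ conditioning set.
  P6: blocked at fork node Region ∈ conditioning set.
{Region, UnionMember} contains no descendant of ParentIncome and blocks every backdoor path.
Every element of {Region, UnionMember} is needed (dropping Region leaves P5 open; dropping UnionMember leaves P2 open), so no proper subset is valid.
Among all size-2 subsets of the eligible variables, only {Region, UnionMember} blocks every backdoor path, so it is the unique smallest valid adjustment set.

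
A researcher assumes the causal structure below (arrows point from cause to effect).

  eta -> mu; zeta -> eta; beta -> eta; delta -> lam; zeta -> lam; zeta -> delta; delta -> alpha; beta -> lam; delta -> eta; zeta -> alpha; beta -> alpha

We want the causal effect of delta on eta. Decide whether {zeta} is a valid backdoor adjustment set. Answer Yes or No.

Yes

Backdoor paths from delta to eta (paths whose first edge points into delta):
  P1: delta <- zeta -> alpha <- beta -> eta
  P2: delta <- zeta -> lam <- beta -> eta
  P3: delta <- zeta -> eta
Condition 1 (no descendant of delta in the set): holds — descendants of delta are {alpha, eta, lam, mu}; none are in {zeta}.
Condition 2 (every backdoor path blocked by {zeta}):
  P1: blocked at fork node zeta ∈ conditioning set.
  P2: blocked at fork node zeta ∈ conditioning set.
  P3: blocked at fork node zeta ∈ conditioning set.
{zeta} satisfies the backdoor criterion.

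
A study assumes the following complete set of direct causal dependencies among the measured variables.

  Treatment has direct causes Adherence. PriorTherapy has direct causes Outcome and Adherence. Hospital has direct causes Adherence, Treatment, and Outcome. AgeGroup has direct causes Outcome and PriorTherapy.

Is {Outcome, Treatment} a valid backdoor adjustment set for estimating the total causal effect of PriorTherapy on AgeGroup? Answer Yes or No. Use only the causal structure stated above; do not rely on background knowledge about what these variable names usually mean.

Backdoor paths from PriorTherapy to AgeGroup (paths whose first edge points into PriorTherapy):
  P1: PriorTherapy <- Adherence -> Treatment -> Hospital <- Outcome -> AgeGroup
  P2: PriorTherapy <- Adherence -> Hospital <- Outcome -> AgeGroup
  P3: PriorTherapy <- Outcome -> AgeGroup
Condition 1 (no descendant of PriorTherapy in the set): holds — descendants of PriorTherapy are {AgeGroup}; none are in {Outcome, Treatment}.
Condition 2 (every backdoor path blocked by {Outcome, Treatment}):
  P1: blocked at chain node Treatment ∈ conditioning set.
  P2: blocked at collider Hospital (neither it nor any descendant is in the conditioning set).
  P3: blocked at fork node Outcome ∈ conditioning set.
{Outcome, Treatment} satisfies the backdoor criterion.

Yes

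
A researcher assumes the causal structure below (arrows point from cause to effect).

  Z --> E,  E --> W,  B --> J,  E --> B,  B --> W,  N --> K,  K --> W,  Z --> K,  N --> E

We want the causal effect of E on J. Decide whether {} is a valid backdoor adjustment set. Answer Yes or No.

Yes

Backdoor paths from E to J (paths whose first edge points into E):
  P1: E <- Z -> K -> W <- B -> J
  P2: E <- N -> K -> W <- B -> J
Condition 1 (no descendant of E in the set): holds — descendants of E are {B, J, W}; none are in {}.
Condition 2 (every backdoor path blocked by {}):
  P1: blocked at collider W (neither it nor any descendant is in the conditioning set).
  P2: blocked at collider W (neither it nor any descendant is in the conditioning set).
{} satisfies the backdoor criterion.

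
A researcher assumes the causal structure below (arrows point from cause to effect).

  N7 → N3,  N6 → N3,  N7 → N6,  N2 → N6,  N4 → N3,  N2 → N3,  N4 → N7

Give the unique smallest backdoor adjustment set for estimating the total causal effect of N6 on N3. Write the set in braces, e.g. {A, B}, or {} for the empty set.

Variables eligible for adjustment (non-descendants of N6, excluding N6 and N3): {N2, N4, N7}.
Backdoor paths from N6 to N3:
  P1: N6 <- N2 -> N3
  P2: N6 <- N7 <- N4 -> N3
  P3: N6 <- N7 -> N3
The empty set is not sufficient: P1 (N6 <- N2 -> N3) has no collider blocking it and no conditioned non-collider, so it is open.
Try {N2, N7}:
  P1: blocked at fork node N2 ∈ conditioning set.
  P2: blocked at chain node N7 ∈ conditioning set.
  P3: blocked at fork node N7 ∈ conditioning set.
{N2, N7} contains no descendant of N6 and blocks every backdoor path.
Every element of {N2, N7} is needed (dropping N2 leaves P1 open; dropping N7 leaves P2 open), so no proper subset is valid.
Among all size-2 subsets of the eligible variables, only {N2, N7} blocks every backdoor path, so it is the unique smallest valid adjustment set.

{N2, N7}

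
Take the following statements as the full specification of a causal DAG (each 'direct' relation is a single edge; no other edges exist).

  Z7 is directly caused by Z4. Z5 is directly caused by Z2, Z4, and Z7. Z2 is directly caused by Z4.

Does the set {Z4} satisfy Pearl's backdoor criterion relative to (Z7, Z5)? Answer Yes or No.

Yes

Backdoor paths from Z7 to Z5 (paths whose first edge points into Z7):
  P1: Z7 <- Z4 -> Z2 -> Z5
  P2: Z7 <- Z4 -> Z5
Condition 1 (no descendant of Z7 in the set): holds — descendants of Z7 are {Z5}; none are in {Z4}.
Condition 2 (every backdoor path blocked by {Z4}):
  P1: blocked at fork node Z4 ∈ conditioning set.
  P2: blocked at fork node Z4 ∈ conditioning set.
{Z4} satisfies the backdoor criterion.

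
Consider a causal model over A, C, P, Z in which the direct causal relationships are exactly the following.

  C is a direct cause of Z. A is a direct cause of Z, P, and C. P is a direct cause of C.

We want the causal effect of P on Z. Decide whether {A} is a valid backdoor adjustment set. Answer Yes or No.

Yes

Backdoor paths from P to Z (paths whose first edge points into P):
  P1: P <- A -> C -> Z
  P2: P <- A -> Z
Condition 1 (no descendant of P in the set): holds — descendants of P are {C, Z}; none are in {A}.
Condition 2 (every backdoor path blocked by {A}):
  P1: blocked at fork node A ∈ conditioning set.
  P2: blocked at fork node A ∈ conditioning set.
{A} satisfies the backdoor criterion.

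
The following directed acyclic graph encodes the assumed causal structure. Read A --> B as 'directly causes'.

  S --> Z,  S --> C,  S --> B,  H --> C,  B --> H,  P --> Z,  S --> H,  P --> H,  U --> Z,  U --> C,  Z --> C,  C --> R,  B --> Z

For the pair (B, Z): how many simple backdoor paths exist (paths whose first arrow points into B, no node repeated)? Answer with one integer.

A backdoor path from B to Z is any simple undirected path whose first edge points into B (i.e. leaves B via a parent).
Parents of B: {S}.
Enumerating:
  P1: B <- S -> Z
  P2: B <- S -> H <- P -> Z
  P3: B <- S -> H -> C <- U -> Z
  P4: B <- S -> H -> C <- Z
  P5: B <- S -> C <- U -> Z
  P6: B <- S -> C <- Z
  P7: B <- S -> C <- H <- P -> Z
That exhausts the simple backdoor paths. Count: 7.

7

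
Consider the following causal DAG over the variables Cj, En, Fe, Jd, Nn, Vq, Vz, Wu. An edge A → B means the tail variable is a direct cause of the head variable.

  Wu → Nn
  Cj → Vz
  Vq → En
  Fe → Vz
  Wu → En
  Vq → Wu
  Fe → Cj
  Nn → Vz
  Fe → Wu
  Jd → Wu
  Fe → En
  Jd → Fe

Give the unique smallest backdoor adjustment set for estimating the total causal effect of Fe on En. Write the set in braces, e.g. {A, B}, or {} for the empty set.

{Jd}

Variables eligible for adjustment (non-descendants of Fe, excluding Fe and En): {Jd, Vq}.
Backdoor paths from Fe to En:
  P1: Fe <- Jd -> Wu <- Vq -> En
  P2: Fe <- Jd -> Wu -> En
The empty set is not sufficient: P2 (Fe <- Jd -> Wu -> En) has no collider blocking it and no conditioned non-collider, so it is open.
Try {Jd}:
  P1: blocked at fork node Jd ∈ conditioning set.
  P2: blocked at fork node Jd ∈ conditioning set.
{Jd} contains no descendant of Fe and blocks every backdoor path.
No other singleton works — e.g. {Vq} leaves P2 open — so {Jd} is the unique smallest valid adjustment set.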